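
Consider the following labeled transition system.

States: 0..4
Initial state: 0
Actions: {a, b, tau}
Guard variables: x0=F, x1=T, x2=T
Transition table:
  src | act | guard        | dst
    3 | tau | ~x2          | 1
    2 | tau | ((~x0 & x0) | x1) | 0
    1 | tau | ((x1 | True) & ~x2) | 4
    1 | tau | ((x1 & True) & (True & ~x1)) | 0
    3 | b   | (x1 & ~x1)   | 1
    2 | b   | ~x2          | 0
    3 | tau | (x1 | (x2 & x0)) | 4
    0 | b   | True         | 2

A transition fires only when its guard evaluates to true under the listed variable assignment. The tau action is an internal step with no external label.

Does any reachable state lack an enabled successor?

R = {0,2}
  0: b→2  [deg 1]
  2: tau→0  [deg 1]

Answer: DEADLOCK-FREE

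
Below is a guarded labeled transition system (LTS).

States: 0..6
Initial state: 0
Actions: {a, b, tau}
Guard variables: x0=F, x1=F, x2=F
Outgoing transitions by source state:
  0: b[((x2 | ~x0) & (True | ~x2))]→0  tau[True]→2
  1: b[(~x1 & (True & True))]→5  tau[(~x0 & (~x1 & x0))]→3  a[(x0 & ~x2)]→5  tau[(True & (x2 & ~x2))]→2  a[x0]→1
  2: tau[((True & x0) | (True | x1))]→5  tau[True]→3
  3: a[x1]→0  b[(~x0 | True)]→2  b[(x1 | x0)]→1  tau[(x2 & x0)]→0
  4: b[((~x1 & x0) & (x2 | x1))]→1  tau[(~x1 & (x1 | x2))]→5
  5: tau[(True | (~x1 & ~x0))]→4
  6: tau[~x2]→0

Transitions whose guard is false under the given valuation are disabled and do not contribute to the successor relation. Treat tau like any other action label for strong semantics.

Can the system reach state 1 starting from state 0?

After dropping false guards: 8 live edges.
Layer 0: {0}
Layer 1: {2}  now seen {0,2}
Layer 2: {3,5}  now seen {0,2,3,5}
Layer 3: {4}  now seen {0,2,3,4,5}
Reachable = {0,2,3,4,5}

Answer: UNREACHABLE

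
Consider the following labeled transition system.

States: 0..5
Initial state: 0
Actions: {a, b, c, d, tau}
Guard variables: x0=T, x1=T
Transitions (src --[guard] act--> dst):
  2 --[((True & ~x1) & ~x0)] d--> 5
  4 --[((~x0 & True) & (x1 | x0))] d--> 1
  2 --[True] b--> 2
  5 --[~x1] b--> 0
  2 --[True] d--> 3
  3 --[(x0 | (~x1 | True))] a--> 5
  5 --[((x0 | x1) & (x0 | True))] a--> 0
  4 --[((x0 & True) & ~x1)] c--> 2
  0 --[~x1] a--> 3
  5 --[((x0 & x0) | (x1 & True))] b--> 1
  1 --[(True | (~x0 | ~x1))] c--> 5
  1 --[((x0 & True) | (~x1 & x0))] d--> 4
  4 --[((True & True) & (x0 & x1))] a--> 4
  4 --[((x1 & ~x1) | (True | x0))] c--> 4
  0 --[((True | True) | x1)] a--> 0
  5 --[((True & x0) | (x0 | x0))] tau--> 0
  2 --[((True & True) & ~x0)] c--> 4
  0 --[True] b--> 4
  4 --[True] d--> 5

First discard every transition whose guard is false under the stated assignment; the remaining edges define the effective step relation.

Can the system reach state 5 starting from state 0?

Answer: REACHABLE

Trace:
After dropping false guards: 13 live edges.
Layer 0: {0}
Layer 1: {4}  cumulative {0,4}
Layer 2: {5}  cumulative {0,4,5}
Layer 3: {1}  cumulative {0,1,4,5}
Reachable = {0,1,4,5}
witness 5: b·d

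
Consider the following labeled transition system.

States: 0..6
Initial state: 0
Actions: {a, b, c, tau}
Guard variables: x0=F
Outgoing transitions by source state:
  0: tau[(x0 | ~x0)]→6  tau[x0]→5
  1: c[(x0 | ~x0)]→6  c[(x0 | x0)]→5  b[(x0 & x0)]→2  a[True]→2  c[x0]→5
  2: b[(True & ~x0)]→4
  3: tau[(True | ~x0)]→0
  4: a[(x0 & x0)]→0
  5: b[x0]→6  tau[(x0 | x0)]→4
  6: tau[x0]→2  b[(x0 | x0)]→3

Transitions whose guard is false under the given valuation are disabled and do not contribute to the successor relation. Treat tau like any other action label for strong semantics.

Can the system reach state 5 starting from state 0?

Answer: UNREACHABLE

Trace:
Guard filter leaves 5 enabled edge(s).
L0 = {0}
L1 = {6}  total {0,6}
Reach set: {0,6}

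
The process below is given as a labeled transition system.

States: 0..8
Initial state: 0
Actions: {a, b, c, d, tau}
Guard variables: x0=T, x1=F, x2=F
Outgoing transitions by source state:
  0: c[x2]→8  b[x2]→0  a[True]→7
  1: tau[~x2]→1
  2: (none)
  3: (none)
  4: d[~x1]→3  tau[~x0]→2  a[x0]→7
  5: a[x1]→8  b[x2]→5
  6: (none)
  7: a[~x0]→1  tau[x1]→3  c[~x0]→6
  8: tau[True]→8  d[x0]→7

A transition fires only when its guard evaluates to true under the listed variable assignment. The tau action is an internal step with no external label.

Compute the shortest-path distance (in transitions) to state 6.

Answer: UNREACHABLE

Working:
Layered search for 6:
  depth 0: {0}
  depth 1: {7}
6 never appears.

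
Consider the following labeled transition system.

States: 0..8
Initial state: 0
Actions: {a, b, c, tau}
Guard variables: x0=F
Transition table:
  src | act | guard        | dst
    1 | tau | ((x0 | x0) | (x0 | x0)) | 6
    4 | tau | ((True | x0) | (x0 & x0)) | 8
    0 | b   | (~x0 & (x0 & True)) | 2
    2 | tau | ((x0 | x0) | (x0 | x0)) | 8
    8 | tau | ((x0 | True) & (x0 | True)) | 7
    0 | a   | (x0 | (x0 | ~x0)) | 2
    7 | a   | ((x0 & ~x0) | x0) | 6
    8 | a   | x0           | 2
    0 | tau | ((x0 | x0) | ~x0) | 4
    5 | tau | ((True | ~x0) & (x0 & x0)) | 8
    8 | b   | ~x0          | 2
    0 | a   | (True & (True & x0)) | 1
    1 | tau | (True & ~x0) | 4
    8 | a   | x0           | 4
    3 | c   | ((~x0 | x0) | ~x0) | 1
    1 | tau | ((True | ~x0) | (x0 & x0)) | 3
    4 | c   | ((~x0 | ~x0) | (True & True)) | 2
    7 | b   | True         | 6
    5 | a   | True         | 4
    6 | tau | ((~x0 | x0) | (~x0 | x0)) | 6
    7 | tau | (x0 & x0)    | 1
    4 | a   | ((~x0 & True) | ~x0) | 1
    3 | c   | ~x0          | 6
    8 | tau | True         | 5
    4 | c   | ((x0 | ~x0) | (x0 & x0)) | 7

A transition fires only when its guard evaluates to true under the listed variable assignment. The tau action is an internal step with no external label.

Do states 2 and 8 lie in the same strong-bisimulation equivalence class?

Refine partition for ~:
  P[0] = {{0,1,2,3,4,5,6,7,8}}
  P[1] = {{0},{1,6},{2},{3},{4},{5},{7},{8}}
  P[2] = {{0},{1},{2},{3},{4},{5},{6},{7},{8}}
Fixed point at round 3; 9 class(es).
class of 2: {2}; class of 8: {8}

Answer: NOT BISIMILAR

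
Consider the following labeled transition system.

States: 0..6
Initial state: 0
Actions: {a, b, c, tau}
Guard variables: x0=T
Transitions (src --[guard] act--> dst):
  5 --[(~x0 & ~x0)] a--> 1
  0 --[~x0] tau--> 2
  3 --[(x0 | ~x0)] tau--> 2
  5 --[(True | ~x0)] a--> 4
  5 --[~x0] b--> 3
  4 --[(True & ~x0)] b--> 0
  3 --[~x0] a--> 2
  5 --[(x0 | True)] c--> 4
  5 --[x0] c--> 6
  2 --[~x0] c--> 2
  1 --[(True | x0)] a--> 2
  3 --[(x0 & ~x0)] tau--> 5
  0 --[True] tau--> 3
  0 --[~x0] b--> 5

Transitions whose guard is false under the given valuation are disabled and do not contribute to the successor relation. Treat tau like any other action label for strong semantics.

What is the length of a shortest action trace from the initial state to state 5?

Breadth-first toward 5:
  depth 0: {0}
  depth 1: {3}
  depth 2: {2}
5 never appears.

Answer: UNREACHABLE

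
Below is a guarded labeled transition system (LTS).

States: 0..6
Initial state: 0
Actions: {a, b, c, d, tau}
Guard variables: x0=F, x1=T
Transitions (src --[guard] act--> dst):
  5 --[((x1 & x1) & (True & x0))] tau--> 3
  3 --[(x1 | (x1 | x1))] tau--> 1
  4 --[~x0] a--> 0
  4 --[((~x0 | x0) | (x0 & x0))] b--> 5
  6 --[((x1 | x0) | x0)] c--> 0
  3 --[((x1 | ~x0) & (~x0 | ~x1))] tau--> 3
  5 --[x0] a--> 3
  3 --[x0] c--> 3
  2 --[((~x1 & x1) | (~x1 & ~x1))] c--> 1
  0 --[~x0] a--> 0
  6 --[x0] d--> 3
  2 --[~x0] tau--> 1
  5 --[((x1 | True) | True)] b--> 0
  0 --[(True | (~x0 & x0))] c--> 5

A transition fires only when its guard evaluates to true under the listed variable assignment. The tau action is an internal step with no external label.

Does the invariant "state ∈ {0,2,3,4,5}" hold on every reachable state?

Inv-set: {0,2,3,4,5}
Reach set: {0,5}
  0: ✓
  5: ✓

Answer: INVARIANT HOLDS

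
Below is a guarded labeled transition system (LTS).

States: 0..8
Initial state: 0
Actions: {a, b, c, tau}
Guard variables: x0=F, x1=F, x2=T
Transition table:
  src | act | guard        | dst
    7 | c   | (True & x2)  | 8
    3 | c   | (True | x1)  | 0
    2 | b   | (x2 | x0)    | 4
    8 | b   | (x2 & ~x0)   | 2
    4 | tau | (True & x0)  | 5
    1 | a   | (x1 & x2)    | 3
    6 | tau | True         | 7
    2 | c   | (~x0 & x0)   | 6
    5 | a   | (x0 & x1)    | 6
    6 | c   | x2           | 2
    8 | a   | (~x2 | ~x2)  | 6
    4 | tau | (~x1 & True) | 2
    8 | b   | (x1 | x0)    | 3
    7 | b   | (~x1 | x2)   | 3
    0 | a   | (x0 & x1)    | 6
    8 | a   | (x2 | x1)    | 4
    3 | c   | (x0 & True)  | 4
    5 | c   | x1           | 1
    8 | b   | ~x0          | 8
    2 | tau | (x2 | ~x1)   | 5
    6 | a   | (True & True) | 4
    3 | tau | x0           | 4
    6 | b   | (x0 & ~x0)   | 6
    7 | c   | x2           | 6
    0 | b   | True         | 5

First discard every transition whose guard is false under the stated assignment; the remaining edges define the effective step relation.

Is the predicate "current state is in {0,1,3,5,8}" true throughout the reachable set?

Safe = {0,1,3,5,8}
R = {0,5}
  0: ok
  5: ok

Answer: INVARIANT HOLDS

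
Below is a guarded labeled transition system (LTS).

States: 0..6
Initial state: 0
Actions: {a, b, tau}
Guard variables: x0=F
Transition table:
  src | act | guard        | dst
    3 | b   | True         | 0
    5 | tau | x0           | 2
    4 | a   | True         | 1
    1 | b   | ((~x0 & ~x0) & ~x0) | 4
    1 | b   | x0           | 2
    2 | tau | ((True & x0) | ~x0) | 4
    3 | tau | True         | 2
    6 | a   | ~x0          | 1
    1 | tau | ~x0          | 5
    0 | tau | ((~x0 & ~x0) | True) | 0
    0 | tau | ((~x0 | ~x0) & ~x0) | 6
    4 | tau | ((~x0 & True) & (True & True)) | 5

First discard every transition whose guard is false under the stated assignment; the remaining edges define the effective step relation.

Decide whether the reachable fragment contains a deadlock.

Answer: DEADLOCK at state 5

Analysis:
Reach set: {0,1,4,5,6}
  0: tau→0  tau→6  [deg 2]
  1: b→4  tau→5  [deg 2]
  4: a→1  tau→5  [deg 2]
  5: ∅  [no exit]
  6: a→1  [deg 1]
trace reaching 5: tau·a·tau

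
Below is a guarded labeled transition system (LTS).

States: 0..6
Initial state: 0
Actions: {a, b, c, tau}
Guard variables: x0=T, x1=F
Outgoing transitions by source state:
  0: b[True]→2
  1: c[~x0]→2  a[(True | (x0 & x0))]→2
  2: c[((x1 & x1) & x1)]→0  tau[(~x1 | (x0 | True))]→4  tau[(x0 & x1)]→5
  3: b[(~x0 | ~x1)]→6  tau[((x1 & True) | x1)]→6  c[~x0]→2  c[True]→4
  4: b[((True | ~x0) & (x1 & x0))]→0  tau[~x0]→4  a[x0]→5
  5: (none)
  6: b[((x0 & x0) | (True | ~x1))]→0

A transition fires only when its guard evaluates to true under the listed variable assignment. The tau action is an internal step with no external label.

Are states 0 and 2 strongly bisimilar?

Refine partition for ~:
  P[0] = {{0,1,2,3,4,5,6}}
  P[1] = {{0,6},{1,4},{2},{3},{5}}
  P[2] = {{0},{1},{2},{3},{4},{5},{6}}
Fixed point at round 3; 7 class(es).
0∈{0}, 2∈{2}

Answer: NOT BISIMILAR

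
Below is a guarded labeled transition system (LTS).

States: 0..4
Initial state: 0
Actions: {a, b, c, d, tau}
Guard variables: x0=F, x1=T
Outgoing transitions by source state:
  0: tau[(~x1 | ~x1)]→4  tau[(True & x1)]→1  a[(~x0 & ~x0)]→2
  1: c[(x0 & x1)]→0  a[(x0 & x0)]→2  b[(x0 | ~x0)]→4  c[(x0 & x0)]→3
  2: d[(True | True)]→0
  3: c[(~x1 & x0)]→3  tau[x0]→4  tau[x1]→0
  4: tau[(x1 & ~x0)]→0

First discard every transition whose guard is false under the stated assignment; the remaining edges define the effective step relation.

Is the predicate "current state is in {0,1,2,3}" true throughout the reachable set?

Answer: INVARIANT VIOLATED at state 4

Working:
Safe = {0,1,2,3}
Reachable = {0,1,2,4}
  0: ✓
  1: ✓
  2: ✓
  4: outside
counterexample path to 4: tau·b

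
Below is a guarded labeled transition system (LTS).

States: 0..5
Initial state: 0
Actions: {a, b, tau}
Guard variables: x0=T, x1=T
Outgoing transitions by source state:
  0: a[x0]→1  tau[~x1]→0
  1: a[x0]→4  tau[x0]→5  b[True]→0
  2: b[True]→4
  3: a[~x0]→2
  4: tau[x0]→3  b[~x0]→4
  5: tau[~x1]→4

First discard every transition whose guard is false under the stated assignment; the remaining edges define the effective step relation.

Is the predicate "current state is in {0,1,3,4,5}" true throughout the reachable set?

Safe = {0,1,3,4,5}
R = {0,1,3,4,5}
  0: ✓
  1: ✓
  3: ✓
  4: ✓
  5: ✓

Answer: INVARIANT HOLDS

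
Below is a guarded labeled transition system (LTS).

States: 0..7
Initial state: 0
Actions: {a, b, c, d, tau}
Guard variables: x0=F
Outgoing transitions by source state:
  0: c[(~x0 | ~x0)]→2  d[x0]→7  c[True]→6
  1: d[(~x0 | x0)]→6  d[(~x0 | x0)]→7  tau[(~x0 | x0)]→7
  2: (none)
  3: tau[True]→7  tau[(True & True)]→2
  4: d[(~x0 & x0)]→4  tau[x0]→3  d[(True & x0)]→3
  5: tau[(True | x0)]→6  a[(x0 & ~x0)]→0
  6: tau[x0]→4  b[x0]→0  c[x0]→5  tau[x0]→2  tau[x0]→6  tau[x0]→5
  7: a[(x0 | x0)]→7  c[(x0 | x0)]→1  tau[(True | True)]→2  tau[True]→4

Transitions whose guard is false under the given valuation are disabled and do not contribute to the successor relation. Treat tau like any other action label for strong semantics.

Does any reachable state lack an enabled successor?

R = {0,2,6}
  0: c→2  c→6  [2 exit(s)]
  2: ∅  [STUCK]
  6: ∅  [STUCK]
trace reaching 2: c

Answer: DEADLOCK at state 2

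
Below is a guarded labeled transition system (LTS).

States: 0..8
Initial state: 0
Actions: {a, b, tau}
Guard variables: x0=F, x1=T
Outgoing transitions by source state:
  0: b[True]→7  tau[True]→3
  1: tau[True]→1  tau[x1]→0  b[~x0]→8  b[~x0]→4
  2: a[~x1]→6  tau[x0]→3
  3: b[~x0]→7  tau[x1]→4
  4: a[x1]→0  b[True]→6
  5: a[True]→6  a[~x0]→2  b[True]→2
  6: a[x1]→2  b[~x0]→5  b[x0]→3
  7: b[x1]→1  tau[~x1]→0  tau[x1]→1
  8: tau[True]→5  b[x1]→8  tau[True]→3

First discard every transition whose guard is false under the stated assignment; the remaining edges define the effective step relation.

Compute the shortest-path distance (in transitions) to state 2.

BFS to 2:
  Layer 0: {0}
  Layer 1: {3,7}
  Layer 2: {1,4}
  Layer 3: {6,8}
  Layer 4: {2,5}
2 enters at depth 4; path tau·tau·b·a

Answer: 4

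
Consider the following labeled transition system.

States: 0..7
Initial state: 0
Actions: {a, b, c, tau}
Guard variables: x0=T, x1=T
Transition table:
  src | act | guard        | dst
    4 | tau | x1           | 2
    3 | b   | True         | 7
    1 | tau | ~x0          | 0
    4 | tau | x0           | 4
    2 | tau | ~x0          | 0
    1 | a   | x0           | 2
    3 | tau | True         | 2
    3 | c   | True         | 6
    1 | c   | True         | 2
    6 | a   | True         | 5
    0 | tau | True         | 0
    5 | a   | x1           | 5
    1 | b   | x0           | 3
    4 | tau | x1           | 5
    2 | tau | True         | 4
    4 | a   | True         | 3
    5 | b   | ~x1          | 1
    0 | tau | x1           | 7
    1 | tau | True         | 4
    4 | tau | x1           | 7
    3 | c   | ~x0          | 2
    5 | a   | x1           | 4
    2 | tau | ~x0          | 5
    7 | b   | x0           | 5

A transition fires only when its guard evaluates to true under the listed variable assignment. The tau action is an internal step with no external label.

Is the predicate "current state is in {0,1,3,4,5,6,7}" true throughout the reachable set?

Answer: INVARIANT VIOLATED at state 2

Working:
Safe = {0,1,3,4,5,6,7}
Reachable = {0,2,3,4,5,6,7}
  0: safe
  2: VIOLATES
  3: safe
  4: safe
  5: safe
  6: safe
  7: safe
counterexample path to 2: tau·b·a·tau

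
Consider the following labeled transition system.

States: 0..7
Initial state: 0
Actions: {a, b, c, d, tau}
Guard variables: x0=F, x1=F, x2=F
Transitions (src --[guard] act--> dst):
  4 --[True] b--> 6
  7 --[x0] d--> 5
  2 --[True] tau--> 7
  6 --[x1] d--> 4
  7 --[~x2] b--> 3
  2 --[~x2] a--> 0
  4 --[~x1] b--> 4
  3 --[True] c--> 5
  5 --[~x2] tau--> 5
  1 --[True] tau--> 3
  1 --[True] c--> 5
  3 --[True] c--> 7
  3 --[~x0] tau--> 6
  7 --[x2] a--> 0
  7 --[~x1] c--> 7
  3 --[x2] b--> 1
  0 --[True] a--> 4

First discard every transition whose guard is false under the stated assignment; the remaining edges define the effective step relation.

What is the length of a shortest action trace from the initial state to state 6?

Answer: 2

Trace:
Breadth-first toward 6:
  Layer 0: {0}
  Layer 1: {4}
  Layer 2: {6}
first hit 6 at d=2 via a·b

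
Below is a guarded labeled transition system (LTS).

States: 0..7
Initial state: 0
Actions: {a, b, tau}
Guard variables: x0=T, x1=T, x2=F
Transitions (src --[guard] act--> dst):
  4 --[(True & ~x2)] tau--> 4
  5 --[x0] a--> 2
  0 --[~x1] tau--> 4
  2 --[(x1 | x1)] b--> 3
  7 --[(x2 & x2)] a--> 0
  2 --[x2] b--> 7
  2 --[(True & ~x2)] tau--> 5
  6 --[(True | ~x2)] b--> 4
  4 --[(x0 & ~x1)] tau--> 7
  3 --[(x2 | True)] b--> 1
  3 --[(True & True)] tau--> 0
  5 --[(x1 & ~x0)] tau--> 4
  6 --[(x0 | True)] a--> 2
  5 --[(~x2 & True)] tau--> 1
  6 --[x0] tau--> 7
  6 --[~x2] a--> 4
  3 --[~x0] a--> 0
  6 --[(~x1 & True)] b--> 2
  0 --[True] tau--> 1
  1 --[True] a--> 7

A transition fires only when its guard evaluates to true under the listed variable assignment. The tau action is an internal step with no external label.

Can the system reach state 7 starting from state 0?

13 transition(s) survive guard evaluation.
depth 0: {0}
depth 1: {1}  cumulative {0,1}
depth 2: {7}  cumulative {0,1,7}
R = {0,1,7}
Path to 7: tau·a

Answer: REACHABLE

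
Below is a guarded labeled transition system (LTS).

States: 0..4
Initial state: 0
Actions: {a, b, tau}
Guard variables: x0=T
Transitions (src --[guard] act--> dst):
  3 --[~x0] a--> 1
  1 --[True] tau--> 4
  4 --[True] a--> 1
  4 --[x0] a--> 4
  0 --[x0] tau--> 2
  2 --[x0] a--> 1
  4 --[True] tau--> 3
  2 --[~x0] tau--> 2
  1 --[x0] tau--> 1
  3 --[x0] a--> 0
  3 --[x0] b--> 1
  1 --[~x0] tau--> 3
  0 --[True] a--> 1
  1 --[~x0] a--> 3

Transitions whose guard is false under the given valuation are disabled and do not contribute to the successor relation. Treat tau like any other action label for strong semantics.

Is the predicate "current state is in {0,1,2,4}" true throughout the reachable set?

Answer: INVARIANT VIOLATED at state 3

Trace:
Inv-set: {0,1,2,4}
Reach set: {0,1,2,3,4}
  0: ✓
  1: ✓
  2: ✓
  3: VIOLATES
  4: ✓
witness against invariant: a·tau·tau → 3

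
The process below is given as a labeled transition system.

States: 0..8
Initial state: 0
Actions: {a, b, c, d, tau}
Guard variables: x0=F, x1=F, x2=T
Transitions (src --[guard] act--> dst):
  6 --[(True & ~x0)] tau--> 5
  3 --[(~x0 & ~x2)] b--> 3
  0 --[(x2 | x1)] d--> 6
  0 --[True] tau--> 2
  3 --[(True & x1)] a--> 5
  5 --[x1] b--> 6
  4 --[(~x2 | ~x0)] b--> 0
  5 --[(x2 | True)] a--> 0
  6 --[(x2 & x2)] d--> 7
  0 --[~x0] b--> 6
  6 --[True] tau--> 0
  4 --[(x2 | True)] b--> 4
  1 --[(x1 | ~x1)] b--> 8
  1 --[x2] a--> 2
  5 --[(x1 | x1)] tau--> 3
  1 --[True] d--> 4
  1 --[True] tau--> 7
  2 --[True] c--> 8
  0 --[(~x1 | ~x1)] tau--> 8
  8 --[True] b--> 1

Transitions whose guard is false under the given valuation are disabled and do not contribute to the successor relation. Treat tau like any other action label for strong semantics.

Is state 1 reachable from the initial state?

Answer: REACHABLE

Trace:
16 transition(s) survive guard evaluation.
Layer 0: {0}
Layer 1: {2,6,8}  total {0,2,6,8}
Layer 2: {1,5,7}  total {0,1,2,5,6,7,8}
Layer 3: {4}  total {0,1,2,4,5,6,7,8}
Reachable = {0,1,2,4,5,6,7,8}
witness 1: tau·b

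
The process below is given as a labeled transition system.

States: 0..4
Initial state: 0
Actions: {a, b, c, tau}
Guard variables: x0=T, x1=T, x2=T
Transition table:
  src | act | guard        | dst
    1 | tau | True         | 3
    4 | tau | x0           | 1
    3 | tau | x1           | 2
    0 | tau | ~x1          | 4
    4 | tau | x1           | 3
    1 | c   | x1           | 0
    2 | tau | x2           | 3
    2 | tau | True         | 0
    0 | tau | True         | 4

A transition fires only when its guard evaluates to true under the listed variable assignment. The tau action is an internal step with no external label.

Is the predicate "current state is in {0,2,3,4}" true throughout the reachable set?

Inv-set: {0,2,3,4}
Reachable = {0,1,2,3,4}
  0: ✓
  1: outside
  2: ✓
  3: ✓
  4: ✓
witness against invariant: tau·tau → 1

Answer: INVARIANT VIOLATED at state 1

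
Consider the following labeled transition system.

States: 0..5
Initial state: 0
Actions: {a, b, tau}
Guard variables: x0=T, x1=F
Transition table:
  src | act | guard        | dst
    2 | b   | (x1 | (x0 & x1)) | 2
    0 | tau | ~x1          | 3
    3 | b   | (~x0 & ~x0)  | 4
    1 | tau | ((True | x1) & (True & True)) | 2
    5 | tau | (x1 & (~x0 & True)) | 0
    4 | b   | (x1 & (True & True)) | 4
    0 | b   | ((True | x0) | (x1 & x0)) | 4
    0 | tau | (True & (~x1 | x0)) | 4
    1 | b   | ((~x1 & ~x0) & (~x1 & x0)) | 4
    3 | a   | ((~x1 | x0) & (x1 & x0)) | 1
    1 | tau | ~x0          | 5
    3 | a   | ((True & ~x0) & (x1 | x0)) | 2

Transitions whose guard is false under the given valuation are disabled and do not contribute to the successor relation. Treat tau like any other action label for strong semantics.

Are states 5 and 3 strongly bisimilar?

Refine partition for ~:
  π0 = {{0,1,2,3,4,5}}
  π1 = {{0},{1},{2,3,4,5}}
3 equivalence class(es) (converged in 2)
[5]={2,3,4,5}  [3]={2,3,4,5}

Answer: BISIMILAR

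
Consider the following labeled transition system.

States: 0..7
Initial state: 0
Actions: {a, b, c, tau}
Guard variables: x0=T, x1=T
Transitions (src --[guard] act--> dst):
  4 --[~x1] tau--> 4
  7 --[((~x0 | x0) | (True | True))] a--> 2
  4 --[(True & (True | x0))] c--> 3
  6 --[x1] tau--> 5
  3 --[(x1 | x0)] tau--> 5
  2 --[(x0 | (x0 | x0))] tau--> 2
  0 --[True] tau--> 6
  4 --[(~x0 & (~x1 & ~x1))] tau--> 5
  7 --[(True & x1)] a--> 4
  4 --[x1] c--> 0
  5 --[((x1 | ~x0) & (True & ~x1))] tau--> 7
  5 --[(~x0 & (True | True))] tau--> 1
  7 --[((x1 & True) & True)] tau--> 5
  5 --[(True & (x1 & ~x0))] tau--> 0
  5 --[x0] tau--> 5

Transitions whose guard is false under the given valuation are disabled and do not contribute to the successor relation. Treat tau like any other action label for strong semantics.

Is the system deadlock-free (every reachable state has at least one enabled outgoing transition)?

Answer: DEADLOCK-FREE

Analysis:
R = {0,5,6}
  0: tau→6  [1 out]
  5: tau→5  [1 out]
  6: tau→5  [1 out]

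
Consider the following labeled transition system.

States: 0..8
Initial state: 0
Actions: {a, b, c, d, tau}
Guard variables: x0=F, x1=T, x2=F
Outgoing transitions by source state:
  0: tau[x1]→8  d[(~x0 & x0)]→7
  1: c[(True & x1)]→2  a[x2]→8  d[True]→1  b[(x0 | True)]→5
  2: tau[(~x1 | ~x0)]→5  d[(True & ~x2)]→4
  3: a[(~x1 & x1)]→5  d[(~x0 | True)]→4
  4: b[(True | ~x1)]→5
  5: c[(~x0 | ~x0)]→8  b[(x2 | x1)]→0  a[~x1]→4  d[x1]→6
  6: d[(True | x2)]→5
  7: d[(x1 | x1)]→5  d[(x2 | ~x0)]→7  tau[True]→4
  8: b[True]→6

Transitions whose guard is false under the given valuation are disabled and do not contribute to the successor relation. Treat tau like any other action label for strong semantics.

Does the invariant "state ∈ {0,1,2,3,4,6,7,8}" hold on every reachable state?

Answer: INVARIANT VIOLATED at state 5

Analysis:
Inv-set: {0,1,2,3,4,6,7,8}
Reach set: {0,5,6,8}
  0: ok
  5: ✗ unsafe
  6: ok
  8: ok
witness against invariant: tau·b·d → 5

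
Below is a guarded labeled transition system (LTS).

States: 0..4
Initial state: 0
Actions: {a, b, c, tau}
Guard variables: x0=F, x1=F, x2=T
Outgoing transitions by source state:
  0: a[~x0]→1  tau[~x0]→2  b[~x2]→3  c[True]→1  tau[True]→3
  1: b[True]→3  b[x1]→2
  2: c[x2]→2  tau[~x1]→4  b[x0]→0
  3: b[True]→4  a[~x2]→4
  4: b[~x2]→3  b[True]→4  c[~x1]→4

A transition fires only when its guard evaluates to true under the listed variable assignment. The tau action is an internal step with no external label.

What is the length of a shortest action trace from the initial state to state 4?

Answer: 2

Analysis:
Layered search for 4:
  depth 0: {0}
  depth 1: {1,2,3}
  depth 2: {4}
first hit 4 at d=2 via tau·tau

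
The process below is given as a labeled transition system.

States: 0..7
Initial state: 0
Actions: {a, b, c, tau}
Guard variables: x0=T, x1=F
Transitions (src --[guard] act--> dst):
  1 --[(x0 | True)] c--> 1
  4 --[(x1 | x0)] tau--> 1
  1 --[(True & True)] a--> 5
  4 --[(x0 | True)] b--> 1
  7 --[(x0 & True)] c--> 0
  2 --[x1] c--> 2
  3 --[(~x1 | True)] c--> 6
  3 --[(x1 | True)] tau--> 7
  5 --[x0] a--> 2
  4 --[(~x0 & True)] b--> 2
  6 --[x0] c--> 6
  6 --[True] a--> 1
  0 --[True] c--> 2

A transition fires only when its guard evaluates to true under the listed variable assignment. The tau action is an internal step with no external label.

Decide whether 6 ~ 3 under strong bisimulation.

Answer: NOT BISIMILAR

Analysis:
Compute ~ classes (split until stable):
  π0 = {{0,1,2,3,4,5,6,7}}
  π1 = {{0,7},{1,6},{2},{3},{4},{5}}
  π2 = {{0},{1},{2},{3},{4},{5},{6},{7}}
stable after 3 split(s): 8 block(s)
6∈{6}, 3∈{3}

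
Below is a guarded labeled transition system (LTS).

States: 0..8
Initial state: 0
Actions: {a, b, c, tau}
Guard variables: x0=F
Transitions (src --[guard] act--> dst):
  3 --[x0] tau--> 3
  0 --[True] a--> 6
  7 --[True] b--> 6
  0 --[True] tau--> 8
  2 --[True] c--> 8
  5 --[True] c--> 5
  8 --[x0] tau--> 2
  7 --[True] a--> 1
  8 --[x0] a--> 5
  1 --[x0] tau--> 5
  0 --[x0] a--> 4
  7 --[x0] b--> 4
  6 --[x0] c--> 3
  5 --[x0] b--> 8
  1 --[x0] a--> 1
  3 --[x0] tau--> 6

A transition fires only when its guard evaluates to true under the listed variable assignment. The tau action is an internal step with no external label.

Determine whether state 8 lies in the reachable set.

Answer: REACHABLE

Working:
After dropping false guards: 6 live edges.
L0 = {0}
L1 = {6,8}  total {0,6,8}
Reachable = {0,6,8}
witness 8: tau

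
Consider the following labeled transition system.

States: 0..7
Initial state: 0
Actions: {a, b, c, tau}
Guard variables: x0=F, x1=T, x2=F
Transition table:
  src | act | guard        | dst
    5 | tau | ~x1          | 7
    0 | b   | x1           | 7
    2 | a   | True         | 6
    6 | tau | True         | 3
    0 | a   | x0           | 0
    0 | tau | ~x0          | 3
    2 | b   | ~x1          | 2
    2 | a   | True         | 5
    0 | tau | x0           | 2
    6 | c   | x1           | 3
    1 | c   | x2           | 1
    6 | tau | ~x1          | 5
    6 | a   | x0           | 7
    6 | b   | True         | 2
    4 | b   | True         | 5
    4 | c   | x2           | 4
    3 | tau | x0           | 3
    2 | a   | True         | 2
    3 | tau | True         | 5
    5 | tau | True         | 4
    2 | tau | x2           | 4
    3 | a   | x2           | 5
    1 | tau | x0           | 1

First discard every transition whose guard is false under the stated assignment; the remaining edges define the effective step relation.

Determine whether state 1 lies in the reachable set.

11 transition(s) survive guard evaluation.
L0 = {0}
L1 = {3,7}  cumulative {0,3,7}
L2 = {5}  cumulative {0,3,5,7}
L3 = {4}  cumulative {0,3,4,5,7}
Reach set: {0,3,4,5,7}

Answer: UNREACHABLE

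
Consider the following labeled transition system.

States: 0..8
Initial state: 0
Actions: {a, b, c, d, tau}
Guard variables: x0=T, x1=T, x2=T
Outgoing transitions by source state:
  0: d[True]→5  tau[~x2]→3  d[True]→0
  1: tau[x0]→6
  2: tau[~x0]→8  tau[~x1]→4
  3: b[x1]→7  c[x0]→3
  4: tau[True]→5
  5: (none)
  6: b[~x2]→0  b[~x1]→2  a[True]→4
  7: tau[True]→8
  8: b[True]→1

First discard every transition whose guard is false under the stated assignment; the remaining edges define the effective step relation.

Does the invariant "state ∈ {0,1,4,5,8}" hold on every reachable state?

Safe = {0,1,4,5,8}
Reach set: {0,5}
  0: safe
  5: safe

Answer: INVARIANT HOLDS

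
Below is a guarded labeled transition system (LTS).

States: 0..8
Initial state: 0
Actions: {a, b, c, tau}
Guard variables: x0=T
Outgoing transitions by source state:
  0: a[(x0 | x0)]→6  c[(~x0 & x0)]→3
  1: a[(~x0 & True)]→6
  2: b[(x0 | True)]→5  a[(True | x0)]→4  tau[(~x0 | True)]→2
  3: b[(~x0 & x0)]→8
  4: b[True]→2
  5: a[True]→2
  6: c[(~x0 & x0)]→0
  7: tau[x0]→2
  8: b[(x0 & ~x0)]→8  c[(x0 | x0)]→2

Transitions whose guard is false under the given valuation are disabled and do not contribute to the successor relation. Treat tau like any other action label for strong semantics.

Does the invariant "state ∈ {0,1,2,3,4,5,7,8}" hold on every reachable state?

Inv-set: {0,1,2,3,4,5,7,8}
Reach set: {0,6}
  0: ✓
  6: ✗ unsafe
counterexample path to 6: a

Answer: INVARIANT VIOLATED at state 6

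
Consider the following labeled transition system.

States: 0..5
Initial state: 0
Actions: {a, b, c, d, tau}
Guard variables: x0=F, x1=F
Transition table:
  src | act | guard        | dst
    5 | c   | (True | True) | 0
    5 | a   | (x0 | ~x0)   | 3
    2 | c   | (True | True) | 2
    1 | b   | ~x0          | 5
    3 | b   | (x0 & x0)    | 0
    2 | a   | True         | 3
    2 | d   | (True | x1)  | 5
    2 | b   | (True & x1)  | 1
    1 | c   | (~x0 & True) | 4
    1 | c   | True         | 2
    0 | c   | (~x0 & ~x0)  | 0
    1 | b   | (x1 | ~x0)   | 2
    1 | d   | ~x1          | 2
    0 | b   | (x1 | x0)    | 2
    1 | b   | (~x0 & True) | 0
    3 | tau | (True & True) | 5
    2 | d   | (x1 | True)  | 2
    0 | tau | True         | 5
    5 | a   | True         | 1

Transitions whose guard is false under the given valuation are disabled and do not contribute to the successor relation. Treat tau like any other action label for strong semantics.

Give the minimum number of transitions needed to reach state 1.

Layered search for 1:
  depth 0: {0}
  depth 1: {5}
  depth 2: {1,3}
first hit 1 at d=2 via tau·a

Answer: 2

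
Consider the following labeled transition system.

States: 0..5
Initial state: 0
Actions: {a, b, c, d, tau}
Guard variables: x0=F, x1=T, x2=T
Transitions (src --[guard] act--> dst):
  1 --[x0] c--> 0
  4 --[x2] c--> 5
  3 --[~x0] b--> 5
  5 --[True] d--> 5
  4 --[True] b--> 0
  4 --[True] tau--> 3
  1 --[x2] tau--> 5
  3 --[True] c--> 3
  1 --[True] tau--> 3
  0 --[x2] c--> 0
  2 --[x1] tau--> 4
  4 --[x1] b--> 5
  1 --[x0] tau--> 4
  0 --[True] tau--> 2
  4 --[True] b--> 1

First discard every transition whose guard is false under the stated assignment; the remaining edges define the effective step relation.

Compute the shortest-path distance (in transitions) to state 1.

Answer: 3

Trace:
Breadth-first toward 1:
  L0 = {0}
  L1 = {2}
  L2 = {4}
  L3 = {1,3,5}
first hit 1 at d=3 via tau·tau·b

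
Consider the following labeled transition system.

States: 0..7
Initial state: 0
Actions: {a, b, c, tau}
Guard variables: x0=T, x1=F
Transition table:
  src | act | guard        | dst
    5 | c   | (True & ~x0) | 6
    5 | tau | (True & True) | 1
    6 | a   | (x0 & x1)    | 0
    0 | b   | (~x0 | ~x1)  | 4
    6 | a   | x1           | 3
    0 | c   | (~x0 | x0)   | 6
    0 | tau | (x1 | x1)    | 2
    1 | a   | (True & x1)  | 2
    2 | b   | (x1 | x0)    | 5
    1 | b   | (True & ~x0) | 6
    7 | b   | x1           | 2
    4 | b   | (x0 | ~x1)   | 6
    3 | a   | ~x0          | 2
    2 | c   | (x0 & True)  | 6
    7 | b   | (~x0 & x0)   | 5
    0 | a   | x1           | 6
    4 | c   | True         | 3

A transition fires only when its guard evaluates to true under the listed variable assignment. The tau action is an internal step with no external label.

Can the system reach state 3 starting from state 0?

Answer: REACHABLE

Analysis:
After dropping false guards: 7 live edges.
depth 0: {0}
depth 1: {4,6}  cumulative {0,4,6}
depth 2: {3}  cumulative {0,3,4,6}
Reach set: {0,3,4,6}
Path to 3: b·c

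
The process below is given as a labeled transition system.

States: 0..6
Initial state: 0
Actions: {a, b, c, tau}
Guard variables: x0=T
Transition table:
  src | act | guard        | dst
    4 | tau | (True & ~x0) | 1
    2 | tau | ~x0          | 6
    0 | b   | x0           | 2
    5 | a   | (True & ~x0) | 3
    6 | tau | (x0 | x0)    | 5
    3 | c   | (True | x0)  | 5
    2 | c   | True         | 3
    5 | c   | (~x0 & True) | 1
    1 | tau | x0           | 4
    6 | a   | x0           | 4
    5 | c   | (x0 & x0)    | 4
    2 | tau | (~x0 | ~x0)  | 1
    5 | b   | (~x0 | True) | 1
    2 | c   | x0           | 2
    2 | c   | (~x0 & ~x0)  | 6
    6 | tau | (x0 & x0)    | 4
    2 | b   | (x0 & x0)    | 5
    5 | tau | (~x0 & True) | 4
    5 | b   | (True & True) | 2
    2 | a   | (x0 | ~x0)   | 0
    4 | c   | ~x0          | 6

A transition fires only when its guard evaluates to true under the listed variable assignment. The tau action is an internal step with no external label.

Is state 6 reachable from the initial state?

Answer: UNREACHABLE

Working:
After dropping false guards: 13 live edges.
depth 0: {0}
depth 1: {2}  total {0,2}
depth 2: {3,5}  total {0,2,3,5}
depth 3: {1,4}  total {0,1,2,3,4,5}
Reach set: {0,1,2,3,4,5}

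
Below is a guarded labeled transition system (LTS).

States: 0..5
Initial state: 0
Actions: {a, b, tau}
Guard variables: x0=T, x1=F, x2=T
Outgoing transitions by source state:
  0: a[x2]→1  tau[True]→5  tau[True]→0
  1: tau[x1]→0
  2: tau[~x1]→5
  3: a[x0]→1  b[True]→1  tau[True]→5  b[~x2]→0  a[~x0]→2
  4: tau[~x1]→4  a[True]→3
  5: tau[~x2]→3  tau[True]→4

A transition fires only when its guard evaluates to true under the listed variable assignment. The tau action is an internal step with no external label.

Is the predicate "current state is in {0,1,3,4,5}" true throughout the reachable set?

Answer: INVARIANT HOLDS

Trace:
Allowed set {0,1,3,4,5}
R = {0,1,3,4,5}
  0: safe
  1: safe
  3: safe
  4: safe
  5: safe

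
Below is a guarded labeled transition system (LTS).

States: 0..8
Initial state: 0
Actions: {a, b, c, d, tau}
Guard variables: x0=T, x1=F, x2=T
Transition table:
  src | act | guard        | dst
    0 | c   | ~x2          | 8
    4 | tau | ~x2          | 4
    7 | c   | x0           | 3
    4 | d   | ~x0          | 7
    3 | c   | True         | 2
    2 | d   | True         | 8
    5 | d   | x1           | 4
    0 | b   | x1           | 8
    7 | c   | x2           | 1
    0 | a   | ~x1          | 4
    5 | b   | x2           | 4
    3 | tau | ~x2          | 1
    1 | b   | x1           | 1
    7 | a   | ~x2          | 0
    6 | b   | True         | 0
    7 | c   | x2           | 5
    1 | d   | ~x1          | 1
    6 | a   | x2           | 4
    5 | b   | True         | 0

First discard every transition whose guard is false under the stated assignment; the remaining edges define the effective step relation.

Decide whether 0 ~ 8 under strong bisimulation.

Bisimulation quotient by refinement:
  P[0] = {{0,1,2,3,4,5,6,7,8}}
  P[1] = {{0},{1,2},{3,7},{4,8},{5},{6}}
  P[2] = {{0},{1},{2},{3},{4,8},{5},{6},{7}}
Fixed point at round 3; 8 class(es).
0∈{0}, 8∈{4,8}

Answer: NOT BISIMILAR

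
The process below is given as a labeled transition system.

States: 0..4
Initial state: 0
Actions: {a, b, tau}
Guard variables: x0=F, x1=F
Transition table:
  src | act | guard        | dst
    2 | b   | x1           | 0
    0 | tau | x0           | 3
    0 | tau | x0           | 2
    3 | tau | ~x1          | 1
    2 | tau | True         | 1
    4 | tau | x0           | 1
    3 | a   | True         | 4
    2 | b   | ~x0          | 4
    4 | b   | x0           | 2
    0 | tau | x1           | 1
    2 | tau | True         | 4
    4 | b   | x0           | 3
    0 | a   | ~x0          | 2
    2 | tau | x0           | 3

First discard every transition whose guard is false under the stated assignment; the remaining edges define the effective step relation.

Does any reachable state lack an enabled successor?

Answer: DEADLOCK at state 1

Working:
Reachable = {0,1,2,4}
  0: a→2  [1 exit(s)]
  1: ∅  [deadlock]
  2: b→4  tau→1  tau→4  [3 exit(s)]
  4: ∅  [deadlock]
witness 1: a·tau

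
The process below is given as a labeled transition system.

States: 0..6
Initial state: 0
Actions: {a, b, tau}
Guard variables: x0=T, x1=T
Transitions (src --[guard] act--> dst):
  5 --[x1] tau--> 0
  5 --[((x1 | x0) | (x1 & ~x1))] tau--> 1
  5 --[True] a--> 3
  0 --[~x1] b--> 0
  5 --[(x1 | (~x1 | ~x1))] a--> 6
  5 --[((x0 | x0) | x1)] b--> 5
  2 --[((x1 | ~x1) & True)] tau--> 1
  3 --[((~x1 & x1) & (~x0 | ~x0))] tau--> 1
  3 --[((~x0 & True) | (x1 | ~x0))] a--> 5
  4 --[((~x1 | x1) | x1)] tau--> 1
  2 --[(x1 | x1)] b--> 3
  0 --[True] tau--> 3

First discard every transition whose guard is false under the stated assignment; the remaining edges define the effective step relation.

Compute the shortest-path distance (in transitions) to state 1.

Answer: 3

Analysis:
Layered search for 1:
  Layer 0: {0}
  Layer 1: {3}
  Layer 2: {5}
  Layer 3: {1,6}
1 enters at depth 3; path tau·a·tau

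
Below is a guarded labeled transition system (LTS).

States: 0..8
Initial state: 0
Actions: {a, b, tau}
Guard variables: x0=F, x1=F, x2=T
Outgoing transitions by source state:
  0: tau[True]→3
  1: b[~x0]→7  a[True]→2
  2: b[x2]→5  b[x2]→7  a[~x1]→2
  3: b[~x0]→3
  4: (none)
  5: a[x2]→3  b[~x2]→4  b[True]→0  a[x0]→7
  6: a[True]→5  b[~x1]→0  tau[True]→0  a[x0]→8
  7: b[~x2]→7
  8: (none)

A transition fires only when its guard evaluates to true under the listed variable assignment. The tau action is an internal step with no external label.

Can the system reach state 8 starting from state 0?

Answer: UNREACHABLE

Working:
12 transition(s) survive guard evaluation.
L0 = {0}
L1 = {3}  cumulative {0,3}
Reachable = {0,3}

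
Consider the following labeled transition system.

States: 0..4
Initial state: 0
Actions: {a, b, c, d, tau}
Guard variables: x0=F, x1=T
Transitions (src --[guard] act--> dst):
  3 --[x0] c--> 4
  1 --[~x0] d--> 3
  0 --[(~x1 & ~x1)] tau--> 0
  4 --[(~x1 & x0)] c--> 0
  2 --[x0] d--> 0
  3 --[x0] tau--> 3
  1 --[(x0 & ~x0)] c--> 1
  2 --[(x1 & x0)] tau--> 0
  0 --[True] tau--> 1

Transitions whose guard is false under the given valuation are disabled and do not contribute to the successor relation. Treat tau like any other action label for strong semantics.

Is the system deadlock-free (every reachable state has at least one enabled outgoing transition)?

Answer: DEADLOCK at state 3

Trace:
R = {0,1,3}
  0: tau→1  [1 out]
  1: d→3  [1 out]
  3: ∅  [no exit]
witness 3: tau·d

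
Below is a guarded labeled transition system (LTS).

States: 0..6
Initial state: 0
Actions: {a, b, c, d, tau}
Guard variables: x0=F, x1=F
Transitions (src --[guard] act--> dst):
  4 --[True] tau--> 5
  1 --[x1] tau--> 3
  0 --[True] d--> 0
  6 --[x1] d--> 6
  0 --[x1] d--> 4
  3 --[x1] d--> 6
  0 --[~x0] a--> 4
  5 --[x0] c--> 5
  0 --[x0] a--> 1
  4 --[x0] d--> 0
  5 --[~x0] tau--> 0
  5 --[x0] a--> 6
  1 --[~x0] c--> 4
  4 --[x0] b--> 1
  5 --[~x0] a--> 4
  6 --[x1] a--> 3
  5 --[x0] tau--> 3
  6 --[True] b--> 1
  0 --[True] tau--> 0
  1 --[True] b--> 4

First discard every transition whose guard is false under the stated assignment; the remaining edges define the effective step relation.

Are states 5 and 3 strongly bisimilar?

Bisimulation quotient by refinement:
  P[0] = {{0,1,2,3,4,5,6}}
  P[1] = {{0},{1},{2,3},{4},{5},{6}}
Fixed point at round 2; 6 class(es).
[5]={5}  [3]={2,3}

Answer: NOT BISIMILAR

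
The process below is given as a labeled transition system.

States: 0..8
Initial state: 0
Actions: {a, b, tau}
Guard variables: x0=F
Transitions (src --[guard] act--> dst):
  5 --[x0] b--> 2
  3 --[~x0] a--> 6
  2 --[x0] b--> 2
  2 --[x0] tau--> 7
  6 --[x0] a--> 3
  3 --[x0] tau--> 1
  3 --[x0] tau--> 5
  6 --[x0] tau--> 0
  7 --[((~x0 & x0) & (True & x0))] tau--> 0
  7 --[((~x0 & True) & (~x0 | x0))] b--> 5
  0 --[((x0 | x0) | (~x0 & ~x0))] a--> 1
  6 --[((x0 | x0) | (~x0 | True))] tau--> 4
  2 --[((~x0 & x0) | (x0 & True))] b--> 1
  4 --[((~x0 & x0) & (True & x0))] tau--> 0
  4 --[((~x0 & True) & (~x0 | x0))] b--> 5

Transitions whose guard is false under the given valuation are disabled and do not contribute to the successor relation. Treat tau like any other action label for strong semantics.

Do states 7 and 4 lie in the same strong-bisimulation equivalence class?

Bisimulation quotient by refinement:
  π0 = {{0,1,2,3,4,5,6,7,8}}
  π1 = {{0,3},{1,2,5,8},{4,7},{6}}
  π2 = {{0},{1,2,5,8},{3},{4,7},{6}}
Fixed point at round 3; 5 class(es).
class of 7: {4,7}; class of 4: {4,7}

Answer: BISIMILAR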